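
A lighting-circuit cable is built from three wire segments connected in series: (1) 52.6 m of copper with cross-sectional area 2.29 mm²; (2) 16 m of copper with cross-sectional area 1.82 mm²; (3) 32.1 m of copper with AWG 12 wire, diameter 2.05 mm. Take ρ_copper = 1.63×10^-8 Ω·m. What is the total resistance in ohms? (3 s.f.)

0.676 Ω

Seg 1: A = 2.29 mm² = 2.290e-06 m²
R_1 = (1.63×10^-8)(52.6)/(2.290e-06) = 0.3744 Ω
Seg 2: A = 1.82 mm² = 1.820e-06 m²
R_2 = (1.63×10^-8)(16)/(1.820e-06) = 0.1433 Ω
Seg 3: A = π(2.05/2 mm)² = π(1.0250e-03 m)² = 3.301e-06 m²
R_3 = (1.63×10^-8)(32.1)/(3.301e-06) = 0.1585 Ω
R_total = R_1 + R_2 + R_3 = 0.676 Ω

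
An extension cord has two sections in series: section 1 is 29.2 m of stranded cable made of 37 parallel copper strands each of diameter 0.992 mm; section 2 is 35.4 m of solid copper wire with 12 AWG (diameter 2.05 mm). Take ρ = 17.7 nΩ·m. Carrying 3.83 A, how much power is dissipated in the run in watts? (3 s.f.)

ρ = 17.7 nΩ·m = 1.77×10^-8 Ω·m
Section 1: A_strand = π(4.9600e-04)² = 7.729e-07 m²; R₁ = ρL/(N·A_s) = (1.77×10^-8)(29.2)/(37×7.729e-07) = 0.01807 Ω
Section 2: A = π(2.05/2 mm)² = π(1.0250e-03 m)² = 3.301e-06 m²
R₂ = (1.77×10^-8)(35.4)/(3.301e-06) = 0.1898 Ω
R = R₁ + R₂ = 0.2079 Ω
P = I²R = (3.83)² × 0.2079 = 3.05 W

3.05 W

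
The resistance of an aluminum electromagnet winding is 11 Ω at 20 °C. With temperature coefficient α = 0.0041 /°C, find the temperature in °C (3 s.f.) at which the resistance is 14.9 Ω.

R = R₀(1 + α(T − T₀)) ⇒ T = T₀ + (R/R₀ − 1)/α
T = 20 + (14.9/11 − 1)/0.0041 = 20 + (0.3545)/0.0041 = 106 °C

106 °C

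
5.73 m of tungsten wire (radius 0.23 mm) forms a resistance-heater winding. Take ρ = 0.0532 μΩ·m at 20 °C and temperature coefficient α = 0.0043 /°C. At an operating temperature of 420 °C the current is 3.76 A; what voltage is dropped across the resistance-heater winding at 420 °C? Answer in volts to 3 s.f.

18.8 V

ρ = 0.0532 μΩ·m = 5.32×10^-8 Ω·m
A = πr² = π(2.3000e-04 m)² = 1.662e-07 m²
R₍20₎ = ρL/A = (5.32×10^-8)(5.73)/(1.662e-07) = 1.834 Ω
R₍420₎ = R₍20₎(1 + αΔT) = 1.834 × (1 + 0.0043×400) = 4.989 Ω
V = IR = 3.76 × 4.989 = 18.8 V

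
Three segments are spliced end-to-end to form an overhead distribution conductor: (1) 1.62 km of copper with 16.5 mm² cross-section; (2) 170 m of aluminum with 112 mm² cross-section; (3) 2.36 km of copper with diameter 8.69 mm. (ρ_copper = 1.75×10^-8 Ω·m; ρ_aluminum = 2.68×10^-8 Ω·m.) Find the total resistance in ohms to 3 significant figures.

Seg 1: A = 16.5 mm² = 1.650e-05 m²
R_1 = (1.75×10^-8)(1620)/(1.650e-05) = 1.718 Ω
Seg 2: A = 112 mm² = 1.120e-04 m²
R_2 = (2.68×10^-8)(170)/(1.120e-04) = 0.04068 Ω
Seg 3: A = π(d/2)² = π(4.3450e-03 m)² = 5.931e-05 m²
R_3 = (1.75×10^-8)(2360)/(5.931e-05) = 0.6963 Ω
R_total = R_1 + R_2 + R_3 = 2.46 Ω

2.46 Ω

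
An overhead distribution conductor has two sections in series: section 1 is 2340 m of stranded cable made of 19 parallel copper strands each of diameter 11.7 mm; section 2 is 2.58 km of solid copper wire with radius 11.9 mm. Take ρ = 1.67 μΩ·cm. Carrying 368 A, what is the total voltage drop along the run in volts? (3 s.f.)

ρ = 1.67 μΩ·cm = 1.67×10^-8 Ω·m
Section 1: A_strand = π(5.8500e-03)² = 1.075e-04 m²; R₁ = ρL/(N·A_s) = (1.67×10^-8)(2340)/(19×1.075e-04) = 0.01913 Ω
Section 2: A = πr² = π(1.1900e-02 m)² = 4.449e-04 m²
R₂ = (1.67×10^-8)(2580)/(4.449e-04) = 0.09685 Ω
R = R₁ + R₂ = 0.116 Ω
V = IR = 368 × 0.116 = 42.7 V

42.7 V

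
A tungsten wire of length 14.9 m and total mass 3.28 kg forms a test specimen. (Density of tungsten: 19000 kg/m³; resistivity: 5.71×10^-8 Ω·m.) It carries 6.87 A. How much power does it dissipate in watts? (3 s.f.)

A = m/(density·L) = 3.28/(19000×14.9) = 1.1586e-05 m²
R = ρL/A = (5.71×10^-8)(14.9)/(1.1586e-05) = 0.07343 Ω
P = I²R = (6.87)² × 0.07343 = 3.47 W

3.47 W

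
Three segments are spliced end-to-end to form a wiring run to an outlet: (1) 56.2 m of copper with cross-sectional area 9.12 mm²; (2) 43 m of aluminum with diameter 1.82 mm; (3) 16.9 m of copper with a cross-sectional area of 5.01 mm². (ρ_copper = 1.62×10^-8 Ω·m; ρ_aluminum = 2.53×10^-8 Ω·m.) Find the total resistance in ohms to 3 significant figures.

0.573 Ω

Seg 1: A = 9.12 mm² = 9.120e-06 m²
R_1 = (1.62×10^-8)(56.2)/(9.120e-06) = 0.09983 Ω
Seg 2: A = π(d/2)² = π(9.1000e-04 m)² = 2.602e-06 m²
R_2 = (2.53×10^-8)(43)/(2.602e-06) = 0.4182 Ω
Seg 3: A = 5.01 mm² = 5.010e-06 m²
R_3 = (1.62×10^-8)(16.9)/(5.010e-06) = 0.05465 Ω
R_total = R_1 + R_2 + R_3 = 0.573 Ω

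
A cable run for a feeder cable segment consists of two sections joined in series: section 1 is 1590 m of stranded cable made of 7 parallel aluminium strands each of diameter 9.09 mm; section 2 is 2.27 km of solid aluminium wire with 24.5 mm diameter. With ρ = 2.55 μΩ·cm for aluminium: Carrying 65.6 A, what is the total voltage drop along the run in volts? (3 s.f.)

13.9 V

ρ = 2.55 μΩ·cm = 2.55×10^-8 Ω·m
Section 1: A_strand = π(4.5450e-03)² = 6.490e-05 m²; R₁ = ρL/(N·A_s) = (2.55×10^-8)(1590)/(7×6.490e-05) = 0.08925 Ω
Section 2: A = π(d/2)² = π(1.2250e-02 m)² = 4.714e-04 m²
R₂ = (2.55×10^-8)(2270)/(4.714e-04) = 0.1228 Ω
R = R₁ + R₂ = 0.212 Ω
V = IR = 65.6 × 0.212 = 13.9 V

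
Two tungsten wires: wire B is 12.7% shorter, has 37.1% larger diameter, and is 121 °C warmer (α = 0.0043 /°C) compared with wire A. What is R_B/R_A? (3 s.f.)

R ∝ ρL/d² with ρ ∝ (1+αΔT), so R_B/R_A = (1 − 12.7/100) × (1 + 37.1/100)⁻² × (1 + 0.0043×121)
= 0.873 × 0.532 × 1.52 = 0.706

0.706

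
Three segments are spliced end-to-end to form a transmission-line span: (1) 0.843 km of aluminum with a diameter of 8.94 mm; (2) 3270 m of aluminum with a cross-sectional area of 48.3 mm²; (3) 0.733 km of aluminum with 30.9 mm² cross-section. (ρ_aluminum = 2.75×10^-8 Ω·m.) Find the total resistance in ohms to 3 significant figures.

2.88 Ω

Seg 1: A = π(d/2)² = π(4.4700e-03 m)² = 6.277e-05 m²
R_1 = (2.75×10^-8)(843)/(6.277e-05) = 0.3693 Ω
Seg 2: A = 48.3 mm² = 4.830e-05 m²
R_2 = (2.75×10^-8)(3270)/(4.830e-05) = 1.862 Ω
Seg 3: A = 30.9 mm² = 3.090e-05 m²
R_3 = (2.75×10^-8)(733)/(3.090e-05) = 0.6523 Ω
R_total = R_1 + R_2 + R_3 = 2.88 Ω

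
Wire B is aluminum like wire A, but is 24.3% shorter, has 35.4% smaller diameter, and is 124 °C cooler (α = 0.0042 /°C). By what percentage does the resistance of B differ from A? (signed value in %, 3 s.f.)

-13.1%

R ∝ ρL/d² with ρ ∝ (1+αΔT), so R_B/R_A = (1 − 24.3/100) × (1 − 35.4/100)⁻² × (1 − 0.0042×124)
= 0.757 × 2.396 × 0.4792 = 0.8693
(R_B − R_A)/R_A = 0.8693 − 1 = -13.1%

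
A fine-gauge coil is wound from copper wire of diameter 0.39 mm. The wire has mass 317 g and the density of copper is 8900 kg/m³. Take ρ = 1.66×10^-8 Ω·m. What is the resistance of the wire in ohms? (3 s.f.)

A = π(d/2)² = π(1.9500e-04 m)² = 1.1946e-07 m²
L = m/(density·A) = 0.317/(8900×1.1946e-07) = 298.2 m
R = ρL/A = (1.66×10^-8)(298.2)/(1.1946e-07) = 41.4 Ω

41.4 Ω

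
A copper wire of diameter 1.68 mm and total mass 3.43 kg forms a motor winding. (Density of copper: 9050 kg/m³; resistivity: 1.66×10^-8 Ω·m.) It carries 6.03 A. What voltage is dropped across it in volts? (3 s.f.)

A = π(d/2)² = π(8.4000e-04 m)² = 2.2167e-06 m²
L = m/(density·A) = 3.43/(9050×2.2167e-06) = 171 m
R = ρL/A = (1.66×10^-8)(171)/(2.2167e-06) = 1.28 Ω
V = IR = 6.03 × 1.28 = 7.72 V

7.72 V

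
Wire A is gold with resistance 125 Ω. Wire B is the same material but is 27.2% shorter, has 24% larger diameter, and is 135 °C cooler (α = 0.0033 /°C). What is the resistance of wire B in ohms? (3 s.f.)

32.8 Ω

R ∝ ρL/d² with ρ ∝ (1+αΔT), so R_B/R_A = (1 − 27.2/100) × (1 + 24/100)⁻² × (1 − 0.0033×135)
= 0.728 × 0.6504 × 0.5545 = 0.2625
R_B = 0.2625 × 125 = 32.8 Ω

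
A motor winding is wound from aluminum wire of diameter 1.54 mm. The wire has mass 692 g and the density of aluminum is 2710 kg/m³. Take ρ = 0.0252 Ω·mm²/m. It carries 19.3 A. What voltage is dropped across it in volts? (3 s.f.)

ρ = 0.0252 Ω·mm²/m = 2.52×10^-8 Ω·m
A = π(d/2)² = π(7.7000e-04 m)² = 1.8627e-06 m²
L = m/(density·A) = 0.692/(2710×1.8627e-06) = 137.1 m
R = ρL/A = (2.52×10^-8)(137.1)/(1.8627e-06) = 1.855 Ω
V = IR = 19.3 × 1.855 = 35.8 V

35.8 V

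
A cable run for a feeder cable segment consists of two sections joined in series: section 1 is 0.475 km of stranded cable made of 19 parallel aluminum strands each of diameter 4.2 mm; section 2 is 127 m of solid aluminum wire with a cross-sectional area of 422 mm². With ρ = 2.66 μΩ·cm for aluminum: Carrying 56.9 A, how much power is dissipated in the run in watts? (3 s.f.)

181 W

ρ = 2.66 μΩ·cm = 2.66×10^-8 Ω·m
Section 1: A_strand = π(2.1000e-03)² = 1.385e-05 m²; R₁ = ρL/(N·A_s) = (2.66×10^-8)(475)/(19×1.385e-05) = 0.048 Ω
Section 2: A = 422 mm² = 4.220e-04 m²
R₂ = (2.66×10^-8)(127)/(4.220e-04) = 0.008005 Ω
R = R₁ + R₂ = 0.056 Ω
P = I²R = (56.9)² × 0.056 = 181 W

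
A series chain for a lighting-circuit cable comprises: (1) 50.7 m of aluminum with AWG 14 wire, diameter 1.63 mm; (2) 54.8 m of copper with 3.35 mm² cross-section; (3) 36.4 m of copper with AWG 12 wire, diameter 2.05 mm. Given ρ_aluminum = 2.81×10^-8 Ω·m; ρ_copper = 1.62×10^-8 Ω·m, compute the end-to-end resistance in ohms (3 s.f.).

1.13 Ω

Seg 1: A = π(1.63/2 mm)² = π(8.1500e-04 m)² = 2.087e-06 m²
R_1 = (2.81×10^-8)(50.7)/(2.087e-06) = 0.6827 Ω
Seg 2: A = 3.35 mm² = 3.350e-06 m²
R_2 = (1.62×10^-8)(54.8)/(3.350e-06) = 0.265 Ω
Seg 3: A = π(2.05/2 mm)² = π(1.0250e-03 m)² = 3.301e-06 m²
R_3 = (1.62×10^-8)(36.4)/(3.301e-06) = 0.1787 Ω
R_total = R_1 + R_2 + R_3 = 1.13 Ω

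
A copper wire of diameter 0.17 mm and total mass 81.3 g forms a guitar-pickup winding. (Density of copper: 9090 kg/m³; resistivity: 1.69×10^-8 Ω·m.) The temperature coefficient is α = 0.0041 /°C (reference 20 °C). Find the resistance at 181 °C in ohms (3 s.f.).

487 Ω

A = π(d/2)² = π(8.5000e-05 m)² = 2.2698e-08 m²
L = m/(density·A) = 0.0813/(9090×2.2698e-08) = 394 m
R = ρL/A = (1.69×10^-8)(394)/(2.2698e-08) = 293.4 Ω
R(181 °C) = 293.4 × (1 + 0.0041×161) = 487 Ω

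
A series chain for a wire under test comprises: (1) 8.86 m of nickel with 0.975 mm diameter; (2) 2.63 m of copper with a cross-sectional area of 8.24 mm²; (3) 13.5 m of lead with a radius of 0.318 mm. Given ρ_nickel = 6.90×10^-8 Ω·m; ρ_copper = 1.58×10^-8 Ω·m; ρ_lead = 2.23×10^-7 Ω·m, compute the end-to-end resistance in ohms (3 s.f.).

Seg 1: A = π(d/2)² = π(4.8750e-04 m)² = 7.466e-07 m²
R_1 = (6.90×10^-8)(8.86)/(7.466e-07) = 0.8188 Ω
Seg 2: A = 8.24 mm² = 8.240e-06 m²
R_2 = (1.58×10^-8)(2.63)/(8.240e-06) = 0.005043 Ω
Seg 3: A = πr² = π(3.1800e-04 m)² = 3.177e-07 m²
R_3 = (2.23×10^-7)(13.5)/(3.177e-07) = 9.476 Ω
R_total = R_1 + R_2 + R_3 = 10.3 Ω

10.3 Ω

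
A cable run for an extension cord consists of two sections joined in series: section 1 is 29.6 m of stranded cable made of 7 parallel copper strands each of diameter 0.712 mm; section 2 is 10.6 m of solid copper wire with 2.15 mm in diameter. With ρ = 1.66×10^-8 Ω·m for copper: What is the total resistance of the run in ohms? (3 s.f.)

0.225 Ω

Section 1: A_strand = π(3.5600e-04)² = 3.982e-07 m²; R₁ = ρL/(N·A_s) = (1.66×10^-8)(29.6)/(7×3.982e-07) = 0.1763 Ω
Section 2: A = π(d/2)² = π(1.0750e-03 m)² = 3.631e-06 m²
R₂ = (1.66×10^-8)(10.6)/(3.631e-06) = 0.04847 Ω
R = R₁ + R₂ = 0.225 Ω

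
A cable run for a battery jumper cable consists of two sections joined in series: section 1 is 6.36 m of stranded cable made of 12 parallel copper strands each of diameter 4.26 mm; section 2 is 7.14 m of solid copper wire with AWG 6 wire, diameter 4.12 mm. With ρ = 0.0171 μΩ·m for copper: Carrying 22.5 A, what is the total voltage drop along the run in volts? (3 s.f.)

0.220 V

ρ = 0.0171 μΩ·m = 1.71×10^-8 Ω·m
Section 1: A_strand = π(2.1300e-03)² = 1.425e-05 m²; R₁ = ρL/(N·A_s) = (1.71×10^-8)(6.36)/(12×1.425e-05) = 6.359×10^-4 Ω
Section 2: A = π(4.12/2 mm)² = π(2.0600e-03 m)² = 1.333e-05 m²
R₂ = (1.71×10^-8)(7.14)/(1.333e-05) = 0.009158 Ω
R = R₁ + R₂ = 0.009794 Ω
V = IR = 22.5 × 0.009794 = 0.220 V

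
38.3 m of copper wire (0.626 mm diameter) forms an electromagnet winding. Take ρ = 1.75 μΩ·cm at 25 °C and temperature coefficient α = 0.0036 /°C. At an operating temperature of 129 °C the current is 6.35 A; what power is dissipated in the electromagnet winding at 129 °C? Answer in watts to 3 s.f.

ρ = 1.75 μΩ·cm = 1.75×10^-8 Ω·m
A = π(d/2)² = π(3.1300e-04 m)² = 3.078e-07 m²
R₍25₎ = ρL/A = (1.75×10^-8)(38.3)/(3.078e-07) = 2.178 Ω
R₍129₎ = R₍25₎(1 + αΔT) = 2.178 × (1 + 0.0036×104) = 2.993 Ω
P = I²R = (6.35)² × 2.993 = 121 W

121 W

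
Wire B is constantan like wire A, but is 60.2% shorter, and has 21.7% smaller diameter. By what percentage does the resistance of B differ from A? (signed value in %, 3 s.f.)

R ∝ L/d², so R_B/R_A = (1 − 60.2/100) × (1 − 21.7/100)⁻²
= 0.398 × 1.631 = 0.6492
(R_B − R_A)/R_A = 0.6492 − 1 = -35.1%

-35.1%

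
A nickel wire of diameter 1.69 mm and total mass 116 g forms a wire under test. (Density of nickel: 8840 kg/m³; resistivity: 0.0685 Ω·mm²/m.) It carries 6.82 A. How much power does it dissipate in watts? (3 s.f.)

8.31 W

ρ = 0.0685 Ω·mm²/m = 6.85×10^-8 Ω·m
A = π(d/2)² = π(8.4500e-04 m)² = 2.2432e-06 m²
L = m/(density·A) = 0.116/(8840×2.2432e-06) = 5.85 m
R = ρL/A = (6.85×10^-8)(5.85)/(2.2432e-06) = 0.1786 Ω
P = I²R = (6.82)² × 0.1786 = 8.31 W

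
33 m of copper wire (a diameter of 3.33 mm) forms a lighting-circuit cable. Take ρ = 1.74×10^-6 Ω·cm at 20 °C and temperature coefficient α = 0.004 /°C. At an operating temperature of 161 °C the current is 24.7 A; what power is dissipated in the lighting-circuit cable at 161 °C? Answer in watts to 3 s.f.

62.9 W

ρ = 1.74×10^-6 Ω·cm = 1.74×10^-8 Ω·m
A = π(d/2)² = π(1.6650e-03 m)² = 8.709e-06 m²
R₍20₎ = ρL/A = (1.74×10^-8)(33)/(8.709e-06) = 0.06593 Ω
R₍161₎ = R₍20₎(1 + αΔT) = 0.06593 × (1 + 0.004×141) = 0.1031 Ω
P = I²R = (24.7)² × 0.1031 = 62.9 W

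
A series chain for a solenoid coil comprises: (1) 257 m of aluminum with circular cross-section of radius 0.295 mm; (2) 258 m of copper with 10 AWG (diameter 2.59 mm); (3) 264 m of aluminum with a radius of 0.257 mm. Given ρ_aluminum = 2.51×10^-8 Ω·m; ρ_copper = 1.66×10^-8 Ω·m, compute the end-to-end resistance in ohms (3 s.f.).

Seg 1: A = πr² = π(2.9500e-04 m)² = 2.734e-07 m²
R_1 = (2.51×10^-8)(257)/(2.734e-07) = 23.59 Ω
Seg 2: A = π(2.59/2 mm)² = π(1.2950e-03 m)² = 5.269e-06 m²
R_2 = (1.66×10^-8)(258)/(5.269e-06) = 0.8129 Ω
Seg 3: A = πr² = π(2.5700e-04 m)² = 2.075e-07 m²
R_3 = (2.51×10^-8)(264)/(2.075e-07) = 31.93 Ω
R_total = R_1 + R_2 + R_3 = 56.3 Ω

56.3 Ω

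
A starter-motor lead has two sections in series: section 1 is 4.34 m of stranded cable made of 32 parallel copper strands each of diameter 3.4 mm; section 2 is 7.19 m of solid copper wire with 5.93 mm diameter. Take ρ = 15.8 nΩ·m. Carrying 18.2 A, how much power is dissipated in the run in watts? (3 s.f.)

1.44 W

ρ = 15.8 nΩ·m = 1.58×10^-8 Ω·m
Section 1: A_strand = π(1.7000e-03)² = 9.079e-06 m²; R₁ = ρL/(N·A_s) = (1.58×10^-8)(4.34)/(32×9.079e-06) = 2.360×10^-4 Ω
Section 2: A = π(d/2)² = π(2.9650e-03 m)² = 2.762e-05 m²
R₂ = (1.58×10^-8)(7.19)/(2.762e-05) = 0.004113 Ω
R = R₁ + R₂ = 0.004349 Ω
P = I²R = (18.2)² × 0.004349 = 1.44 W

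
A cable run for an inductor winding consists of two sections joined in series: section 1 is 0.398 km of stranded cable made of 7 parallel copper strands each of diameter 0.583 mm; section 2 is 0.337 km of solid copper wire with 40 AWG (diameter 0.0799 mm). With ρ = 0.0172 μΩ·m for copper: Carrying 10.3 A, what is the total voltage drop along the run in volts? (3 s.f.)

11900 V

ρ = 0.0172 μΩ·m = 1.72×10^-8 Ω·m
Section 1: A_strand = π(2.9150e-04)² = 2.669e-07 m²; R₁ = ρL/(N·A_s) = (1.72×10^-8)(398)/(7×2.669e-07) = 3.663 Ω
Section 2: A = π(0.0799/2 mm)² = π(3.9950e-05 m)² = 5.014e-09 m²
R₂ = (1.72×10^-8)(337)/(5.014e-09) = 1156 Ω
R = R₁ + R₂ = 1160 Ω
V = IR = 10.3 × 1160 = 11900 V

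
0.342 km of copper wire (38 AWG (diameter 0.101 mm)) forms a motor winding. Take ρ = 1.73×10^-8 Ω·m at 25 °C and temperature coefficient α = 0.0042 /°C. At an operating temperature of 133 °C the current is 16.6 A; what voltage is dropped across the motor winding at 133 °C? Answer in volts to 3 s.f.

A = π(0.101/2 mm)² = π(5.0500e-05 m)² = 8.012e-09 m²
R₍25₎ = ρL/A = (1.73×10^-8)(342)/(8.012e-09) = 738.5 Ω
R₍133₎ = R₍25₎(1 + αΔT) = 738.5 × (1 + 0.0042×108) = 1073 Ω
V = IR = 16.6 × 1073 = 17800 V

17800 V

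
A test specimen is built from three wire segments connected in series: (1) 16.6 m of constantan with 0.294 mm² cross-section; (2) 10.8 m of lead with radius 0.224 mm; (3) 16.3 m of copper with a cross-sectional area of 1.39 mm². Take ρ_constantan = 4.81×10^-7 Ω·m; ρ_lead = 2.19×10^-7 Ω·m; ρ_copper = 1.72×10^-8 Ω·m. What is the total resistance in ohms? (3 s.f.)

Seg 1: A = 0.294 mm² = 2.940e-07 m²
R_1 = (4.81×10^-7)(16.6)/(2.940e-07) = 27.16 Ω
Seg 2: A = πr² = π(2.2400e-04 m)² = 1.576e-07 m²
R_2 = (2.19×10^-7)(10.8)/(1.576e-07) = 15 Ω
Seg 3: A = 1.39 mm² = 1.390e-06 m²
R_3 = (1.72×10^-8)(16.3)/(1.390e-06) = 0.2017 Ω
R_total = R_1 + R_2 + R_3 = 42.4 Ω

42.4 Ω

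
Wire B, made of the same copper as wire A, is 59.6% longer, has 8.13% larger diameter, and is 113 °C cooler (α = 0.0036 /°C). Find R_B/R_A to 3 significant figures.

0.810

R ∝ ρL/d² with ρ ∝ (1+αΔT), so R_B/R_A = (1 + 59.6/100) × (1 + 8.13/100)⁻² × (1 − 0.0036×113)
= 1.596 × 0.8553 × 0.5932 = 0.810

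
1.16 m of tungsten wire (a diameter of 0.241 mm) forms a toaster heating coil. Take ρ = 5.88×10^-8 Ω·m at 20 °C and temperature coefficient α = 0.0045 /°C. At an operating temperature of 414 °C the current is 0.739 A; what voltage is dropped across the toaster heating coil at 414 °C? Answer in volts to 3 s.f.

3.06 V

A = π(d/2)² = π(1.2050e-04 m)² = 4.562e-08 m²
R₍20₎ = ρL/A = (5.88×10^-8)(1.16)/(4.562e-08) = 1.495 Ω
R₍414₎ = R₍20₎(1 + αΔT) = 1.495 × (1 + 0.0045×394) = 4.146 Ω
V = IR = 0.739 × 4.146 = 3.06 V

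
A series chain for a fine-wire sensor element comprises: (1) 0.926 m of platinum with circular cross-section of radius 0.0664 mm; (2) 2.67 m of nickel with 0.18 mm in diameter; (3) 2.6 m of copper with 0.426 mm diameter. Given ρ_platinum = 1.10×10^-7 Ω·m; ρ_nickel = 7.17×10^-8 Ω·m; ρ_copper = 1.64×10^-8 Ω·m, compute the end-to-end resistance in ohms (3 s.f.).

15.2 Ω

Seg 1: A = πr² = π(6.6400e-05 m)² = 1.385e-08 m²
R_1 = (1.10×10^-7)(0.926)/(1.385e-08) = 7.354 Ω
Seg 2: A = π(d/2)² = π(9.0000e-05 m)² = 2.545e-08 m²
R_2 = (7.17×10^-8)(2.67)/(2.545e-08) = 7.523 Ω
Seg 3: A = π(d/2)² = π(2.1300e-04 m)² = 1.425e-07 m²
R_3 = (1.64×10^-8)(2.6)/(1.425e-07) = 0.2992 Ω
R_total = R_1 + R_2 + R_3 = 15.2 Ω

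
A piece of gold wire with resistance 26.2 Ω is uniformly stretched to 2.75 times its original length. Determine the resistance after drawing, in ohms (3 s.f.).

198 Ω

Volume constant ⇒ A' = A/k with k = 2.75. R' = ρ(kL)/(A/k) = k²R.
R' = 7.562 × 26.2 = 198 Ω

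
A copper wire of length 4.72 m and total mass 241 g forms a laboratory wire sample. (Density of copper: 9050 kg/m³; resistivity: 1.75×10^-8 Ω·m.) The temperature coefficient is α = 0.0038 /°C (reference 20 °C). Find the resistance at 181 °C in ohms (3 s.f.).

0.0236 Ω

A = m/(density·L) = 0.241/(9050×4.72) = 5.6419e-06 m²
R = ρL/A = (1.75×10^-8)(4.72)/(5.6419e-06) = 0.01464 Ω
R(181 °C) = 0.01464 × (1 + 0.0038×161) = 0.0236 Ω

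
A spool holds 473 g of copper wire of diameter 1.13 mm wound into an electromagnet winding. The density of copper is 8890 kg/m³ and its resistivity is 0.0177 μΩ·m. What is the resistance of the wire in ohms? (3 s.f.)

0.936 Ω

ρ = 0.0177 μΩ·m = 1.77×10^-8 Ω·m
A = π(d/2)² = π(5.6500e-04 m)² = 1.0029e-06 m²
L = m/(density·A) = 0.473/(8890×1.0029e-06) = 53.05 m
R = ρL/A = (1.77×10^-8)(53.05)/(1.0029e-06) = 0.936 Ω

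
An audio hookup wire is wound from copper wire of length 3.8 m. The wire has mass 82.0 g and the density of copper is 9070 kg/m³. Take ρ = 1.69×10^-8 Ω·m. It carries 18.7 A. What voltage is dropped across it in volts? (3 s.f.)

0.505 V

A = m/(density·L) = 0.082/(9070×3.8) = 2.3792e-06 m²
R = ρL/A = (1.69×10^-8)(3.8)/(2.3792e-06) = 0.02699 Ω
V = IR = 18.7 × 0.02699 = 0.505 V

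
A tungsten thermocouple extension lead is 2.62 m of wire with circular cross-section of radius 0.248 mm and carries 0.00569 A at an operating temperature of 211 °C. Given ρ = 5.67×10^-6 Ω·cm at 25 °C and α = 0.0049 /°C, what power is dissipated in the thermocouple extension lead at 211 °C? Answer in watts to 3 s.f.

4.76×10^-5 W

ρ = 5.67×10^-6 Ω·cm = 5.67×10^-8 Ω·m
A = πr² = π(2.4800e-04 m)² = 1.932e-07 m²
R₍25₎ = ρL/A = (5.67×10^-8)(2.62)/(1.932e-07) = 0.7688 Ω
R₍211₎ = R₍25₎(1 + αΔT) = 0.7688 × (1 + 0.0049×186) = 1.47 Ω
P = I²R = (0.00569)² × 1.47 = 4.76×10^-5 W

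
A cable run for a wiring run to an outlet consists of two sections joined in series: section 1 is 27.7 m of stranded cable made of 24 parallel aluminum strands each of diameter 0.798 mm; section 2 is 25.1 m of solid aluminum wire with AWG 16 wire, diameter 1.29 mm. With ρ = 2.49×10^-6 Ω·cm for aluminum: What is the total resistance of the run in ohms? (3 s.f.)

ρ = 2.49×10^-6 Ω·cm = 2.49×10^-8 Ω·m
Section 1: A_strand = π(3.9900e-04)² = 5.001e-07 m²; R₁ = ρL/(N·A_s) = (2.49×10^-8)(27.7)/(24×5.001e-07) = 0.05746 Ω
Section 2: A = π(1.29/2 mm)² = π(6.4500e-04 m)² = 1.307e-06 m²
R₂ = (2.49×10^-8)(25.1)/(1.307e-06) = 0.4782 Ω
R = R₁ + R₂ = 0.536 Ω

0.536 Ω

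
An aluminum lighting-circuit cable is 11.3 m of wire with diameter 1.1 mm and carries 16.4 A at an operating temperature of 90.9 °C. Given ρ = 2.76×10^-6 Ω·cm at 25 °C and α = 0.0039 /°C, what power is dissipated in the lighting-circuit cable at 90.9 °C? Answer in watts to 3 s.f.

111 W

ρ = 2.76×10^-6 Ω·cm = 2.76×10^-8 Ω·m
A = π(d/2)² = π(5.5000e-04 m)² = 9.503e-07 m²
R₍25₎ = ρL/A = (2.76×10^-8)(11.3)/(9.503e-07) = 0.3282 Ω
R₍90.9₎ = R₍25₎(1 + αΔT) = 0.3282 × (1 + 0.0039×65.9) = 0.4125 Ω
P = I²R = (16.4)² × 0.4125 = 111 W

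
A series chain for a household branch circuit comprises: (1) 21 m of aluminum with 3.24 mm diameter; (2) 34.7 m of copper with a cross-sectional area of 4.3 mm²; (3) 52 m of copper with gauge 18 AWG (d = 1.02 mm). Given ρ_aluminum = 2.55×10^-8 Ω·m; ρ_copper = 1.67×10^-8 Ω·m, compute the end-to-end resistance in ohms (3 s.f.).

Seg 1: A = π(d/2)² = π(1.6200e-03 m)² = 8.245e-06 m²
R_1 = (2.55×10^-8)(21)/(8.245e-06) = 0.06495 Ω
Seg 2: A = 4.3 mm² = 4.300e-06 m²
R_2 = (1.67×10^-8)(34.7)/(4.300e-06) = 0.1348 Ω
Seg 3: A = π(1.02/2 mm)² = π(5.1000e-04 m)² = 8.171e-07 m²
R_3 = (1.67×10^-8)(52)/(8.171e-07) = 1.063 Ω
R_total = R_1 + R_2 + R_3 = 1.26 Ω

1.26 Ω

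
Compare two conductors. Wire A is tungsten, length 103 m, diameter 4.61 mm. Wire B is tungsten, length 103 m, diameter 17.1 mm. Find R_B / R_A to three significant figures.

0.0727

R ∝ ρL/d², so R_B/R_A = (d_A/d_B)²
= (4.61/17.1)² = 0.0727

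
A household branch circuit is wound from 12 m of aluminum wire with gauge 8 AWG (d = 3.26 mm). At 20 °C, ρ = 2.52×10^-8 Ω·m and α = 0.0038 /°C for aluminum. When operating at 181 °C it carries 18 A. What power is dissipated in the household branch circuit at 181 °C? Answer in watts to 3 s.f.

A = π(3.26/2 mm)² = π(1.6300e-03 m)² = 8.347e-06 m²
R₍20₎ = ρL/A = (2.52×10^-8)(12)/(8.347e-06) = 0.03623 Ω
R₍181₎ = R₍20₎(1 + αΔT) = 0.03623 × (1 + 0.0038×161) = 0.05839 Ω
P = I²R = (18)² × 0.05839 = 18.9 W

18.9 W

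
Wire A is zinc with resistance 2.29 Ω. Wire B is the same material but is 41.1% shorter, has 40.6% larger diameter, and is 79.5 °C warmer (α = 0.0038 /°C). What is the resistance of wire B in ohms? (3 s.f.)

0.888 Ω

R ∝ ρL/d² with ρ ∝ (1+αΔT), so R_B/R_A = (1 − 41.1/100) × (1 + 40.6/100)⁻² × (1 + 0.0038×79.5)
= 0.589 × 0.5059 × 1.302 = 0.388
R_B = 0.388 × 2.29 = 0.888 Ω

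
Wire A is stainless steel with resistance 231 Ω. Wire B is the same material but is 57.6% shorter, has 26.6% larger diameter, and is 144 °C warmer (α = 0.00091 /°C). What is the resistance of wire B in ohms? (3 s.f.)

69.1 Ω

R ∝ ρL/d² with ρ ∝ (1+αΔT), so R_B/R_A = (1 − 57.6/100) × (1 + 26.6/100)⁻² × (1 + 0.00091×144)
= 0.424 × 0.6239 × 1.131 = 0.2992
R_B = 0.2992 × 231 = 69.1 Ω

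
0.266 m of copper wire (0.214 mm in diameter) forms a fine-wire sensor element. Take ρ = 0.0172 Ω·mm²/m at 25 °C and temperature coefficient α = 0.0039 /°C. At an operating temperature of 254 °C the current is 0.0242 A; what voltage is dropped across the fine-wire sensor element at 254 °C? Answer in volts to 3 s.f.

ρ = 0.0172 Ω·mm²/m = 1.72×10^-8 Ω·m
A = π(d/2)² = π(1.0700e-04 m)² = 3.597e-08 m²
R₍25₎ = ρL/A = (1.72×10^-8)(0.266)/(3.597e-08) = 0.1272 Ω
R₍254₎ = R₍25₎(1 + αΔT) = 0.1272 × (1 + 0.0039×229) = 0.2408 Ω
V = IR = 0.0242 × 0.2408 = 0.00583 V

0.00583 V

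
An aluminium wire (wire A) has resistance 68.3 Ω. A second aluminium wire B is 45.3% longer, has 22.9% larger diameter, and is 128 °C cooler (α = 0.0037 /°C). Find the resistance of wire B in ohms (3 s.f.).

R ∝ ρL/d² with ρ ∝ (1+αΔT), so R_B/R_A = (1 + 45.3/100) × (1 + 22.9/100)⁻² × (1 − 0.0037×128)
= 1.453 × 0.6621 × 0.5264 = 0.5064
R_B = 0.5064 × 68.3 = 34.6 Ω

34.6 Ω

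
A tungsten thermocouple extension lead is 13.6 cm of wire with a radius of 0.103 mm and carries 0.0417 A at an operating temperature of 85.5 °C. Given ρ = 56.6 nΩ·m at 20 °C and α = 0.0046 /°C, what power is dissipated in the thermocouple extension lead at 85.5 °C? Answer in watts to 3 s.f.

5.23×10^-4 W

ρ = 56.6 nΩ·m = 5.66×10^-8 Ω·m
A = πr² = π(1.0300e-04 m)² = 3.333e-08 m²
R₍20₎ = ρL/A = (5.66×10^-8)(0.136)/(3.333e-08) = 0.231 Ω
R₍85.5₎ = R₍20₎(1 + αΔT) = 0.231 × (1 + 0.0046×65.5) = 0.3005 Ω
P = I²R = (0.0417)² × 0.3005 = 5.23×10^-4 W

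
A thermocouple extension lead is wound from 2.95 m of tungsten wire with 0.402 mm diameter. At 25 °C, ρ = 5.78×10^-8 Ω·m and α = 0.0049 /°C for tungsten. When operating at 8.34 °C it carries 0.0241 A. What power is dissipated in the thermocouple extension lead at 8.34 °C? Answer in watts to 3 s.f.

7.17×10^-4 W

A = π(d/2)² = π(2.0100e-04 m)² = 1.269e-07 m²
R₍25₎ = ρL/A = (5.78×10^-8)(2.95)/(1.269e-07) = 1.343 Ω
R₍8.34₎ = R₍25₎(1 + αΔT) = 1.343 × (1 + 0.0049×-16.7) = 1.234 Ω
P = I²R = (0.0241)² × 1.234 = 7.17×10^-4 W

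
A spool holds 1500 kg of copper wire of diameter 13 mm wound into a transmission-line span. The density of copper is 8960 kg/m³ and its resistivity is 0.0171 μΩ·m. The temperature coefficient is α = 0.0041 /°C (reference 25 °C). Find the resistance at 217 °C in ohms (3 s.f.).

0.290 Ω

ρ = 0.0171 μΩ·m = 1.71×10^-8 Ω·m
A = π(d/2)² = π(6.5000e-03 m)² = 1.3273e-04 m²
L = m/(density·A) = 1500/(8960×1.3273e-04) = 1261 m
R = ρL/A = (1.71×10^-8)(1261)/(1.3273e-04) = 0.1625 Ω
R(217 °C) = 0.1625 × (1 + 0.0041×192) = 0.290 Ω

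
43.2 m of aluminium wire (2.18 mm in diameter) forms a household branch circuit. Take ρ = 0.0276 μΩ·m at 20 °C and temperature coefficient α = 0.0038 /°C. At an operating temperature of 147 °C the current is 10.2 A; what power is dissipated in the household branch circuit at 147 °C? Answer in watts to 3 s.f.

ρ = 0.0276 μΩ·m = 2.76×10^-8 Ω·m
A = π(d/2)² = π(1.0900e-03 m)² = 3.733e-06 m²
R₍20₎ = ρL/A = (2.76×10^-8)(43.2)/(3.733e-06) = 0.3194 Ω
R₍147₎ = R₍20₎(1 + αΔT) = 0.3194 × (1 + 0.0038×127) = 0.4736 Ω
P = I²R = (10.2)² × 0.4736 = 49.3 W

49.3 W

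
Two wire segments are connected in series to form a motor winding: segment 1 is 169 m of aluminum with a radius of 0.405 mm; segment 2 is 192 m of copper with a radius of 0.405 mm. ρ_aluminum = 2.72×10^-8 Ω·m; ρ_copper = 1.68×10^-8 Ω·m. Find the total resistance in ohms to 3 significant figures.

Segment 1: A = πr² = π(4.0500e-04 m)² = 5.153e-07 m²
R₁ = ρL/A = (2.72×10^-8)(169)/(5.153e-07) = 8.921 Ω
R₂ = (1.68×10^-8)(192)/(5.153e-07) = 6.26 Ω
R = R₁ + R₂ = 15.2 Ω

15.2 Ω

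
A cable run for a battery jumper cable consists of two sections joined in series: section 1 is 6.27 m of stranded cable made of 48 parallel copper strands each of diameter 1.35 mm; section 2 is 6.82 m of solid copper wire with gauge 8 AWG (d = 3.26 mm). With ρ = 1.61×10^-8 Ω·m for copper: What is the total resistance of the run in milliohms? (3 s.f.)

14.6 mΩ

Section 1: A_strand = π(6.7500e-04)² = 1.431e-06 m²; R₁ = ρL/(N·A_s) = (1.61×10^-8)(6.27)/(48×1.431e-06) = 0.001469 Ω
Section 2: A = π(3.26/2 mm)² = π(1.6300e-03 m)² = 8.347e-06 m²
R₂ = (1.61×10^-8)(6.82)/(8.347e-06) = 0.01315 Ω
R = R₁ + R₂ = 14.6 mΩ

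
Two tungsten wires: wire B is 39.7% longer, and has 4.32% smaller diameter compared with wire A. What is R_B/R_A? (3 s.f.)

R ∝ L/d², so R_B/R_A = (1 + 39.7/100) × (1 − 4.32/100)⁻²
= 1.397 × 1.092 = 1.53

1.53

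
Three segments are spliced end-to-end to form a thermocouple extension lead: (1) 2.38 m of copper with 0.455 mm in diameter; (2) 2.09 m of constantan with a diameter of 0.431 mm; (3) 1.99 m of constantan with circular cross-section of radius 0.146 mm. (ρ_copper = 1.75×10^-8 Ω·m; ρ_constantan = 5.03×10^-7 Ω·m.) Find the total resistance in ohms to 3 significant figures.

22.4 Ω

Seg 1: A = π(d/2)² = π(2.2750e-04 m)² = 1.626e-07 m²
R_1 = (1.75×10^-8)(2.38)/(1.626e-07) = 0.2562 Ω
Seg 2: A = π(d/2)² = π(2.1550e-04 m)² = 1.459e-07 m²
R_2 = (5.03×10^-7)(2.09)/(1.459e-07) = 7.206 Ω
Seg 3: A = πr² = π(1.4600e-04 m)² = 6.697e-08 m²
R_3 = (5.03×10^-7)(1.99)/(6.697e-08) = 14.95 Ω
R_total = R_1 + R_2 + R_3 = 22.4 Ω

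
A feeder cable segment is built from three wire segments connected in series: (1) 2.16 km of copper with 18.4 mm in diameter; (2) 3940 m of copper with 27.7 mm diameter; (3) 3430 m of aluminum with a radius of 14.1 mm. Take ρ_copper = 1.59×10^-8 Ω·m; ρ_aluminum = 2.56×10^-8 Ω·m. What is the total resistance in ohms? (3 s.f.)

0.374 Ω

Seg 1: A = π(d/2)² = π(9.2000e-03 m)² = 2.659e-04 m²
R_1 = (1.59×10^-8)(2160)/(2.659e-04) = 0.1292 Ω
Seg 2: A = π(d/2)² = π(1.3850e-02 m)² = 6.026e-04 m²
R_2 = (1.59×10^-8)(3940)/(6.026e-04) = 0.104 Ω
Seg 3: A = πr² = π(1.4100e-02 m)² = 6.246e-04 m²
R_3 = (2.56×10^-8)(3430)/(6.246e-04) = 0.1406 Ω
R_total = R_1 + R_2 + R_3 = 0.374 Ω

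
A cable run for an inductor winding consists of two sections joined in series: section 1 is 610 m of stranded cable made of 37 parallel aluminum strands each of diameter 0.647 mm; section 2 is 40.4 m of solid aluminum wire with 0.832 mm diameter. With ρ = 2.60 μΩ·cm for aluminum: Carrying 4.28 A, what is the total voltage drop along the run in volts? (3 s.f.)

13.8 V

ρ = 2.60 μΩ·cm = 2.60×10^-8 Ω·m
Section 1: A_strand = π(3.2350e-04)² = 3.288e-07 m²; R₁ = ρL/(N·A_s) = (2.60×10^-8)(610)/(37×3.288e-07) = 1.304 Ω
Section 2: A = π(d/2)² = π(4.1600e-04 m)² = 5.437e-07 m²
R₂ = (2.60×10^-8)(40.4)/(5.437e-07) = 1.932 Ω
R = R₁ + R₂ = 3.236 Ω
V = IR = 4.28 × 3.236 = 13.8 V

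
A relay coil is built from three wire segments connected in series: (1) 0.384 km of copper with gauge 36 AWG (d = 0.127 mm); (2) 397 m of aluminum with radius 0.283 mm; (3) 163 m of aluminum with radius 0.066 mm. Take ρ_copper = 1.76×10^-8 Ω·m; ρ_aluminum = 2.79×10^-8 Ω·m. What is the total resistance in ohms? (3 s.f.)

910 Ω

Seg 1: A = π(0.127/2 mm)² = π(6.3500e-05 m)² = 1.267e-08 m²
R_1 = (1.76×10^-8)(384)/(1.267e-08) = 533.5 Ω
Seg 2: A = πr² = π(2.8300e-04 m)² = 2.516e-07 m²
R_2 = (2.79×10^-8)(397)/(2.516e-07) = 44.02 Ω
Seg 3: A = πr² = π(6.6000e-05 m)² = 1.368e-08 m²
R_3 = (2.79×10^-8)(163)/(1.368e-08) = 332.3 Ω
R_total = R_1 + R_2 + R_3 = 910 Ω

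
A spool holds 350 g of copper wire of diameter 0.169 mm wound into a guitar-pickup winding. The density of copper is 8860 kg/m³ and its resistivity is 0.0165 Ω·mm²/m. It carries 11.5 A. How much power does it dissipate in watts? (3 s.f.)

ρ = 0.0165 Ω·mm²/m = 1.65×10^-8 Ω·m
A = π(d/2)² = π(8.4500e-05 m)² = 2.2432e-08 m²
L = m/(density·A) = 0.35/(8860×2.2432e-08) = 1761 m
R = ρL/A = (1.65×10^-8)(1761)/(2.2432e-08) = 1295 Ω
P = I²R = (11.5)² × 1295 = 1.71×10^5 W

1.71×10^5 W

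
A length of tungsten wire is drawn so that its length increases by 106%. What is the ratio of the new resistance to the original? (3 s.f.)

k = 1 + 106/100 = 2.06; volume constant ⇒ A' = A/k, so R' = k²R.
Factor = 4.24

4.24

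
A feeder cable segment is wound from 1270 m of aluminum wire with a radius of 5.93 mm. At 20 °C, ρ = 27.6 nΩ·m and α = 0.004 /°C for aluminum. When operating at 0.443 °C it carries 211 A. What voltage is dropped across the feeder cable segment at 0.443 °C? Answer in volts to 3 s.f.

ρ = 27.6 nΩ·m = 2.76×10^-8 Ω·m
A = πr² = π(5.9300e-03 m)² = 1.105e-04 m²
R₍20₎ = ρL/A = (2.76×10^-8)(1270)/(1.105e-04) = 0.3173 Ω
R₍0.443₎ = R₍20₎(1 + αΔT) = 0.3173 × (1 + 0.004×-19.6) = 0.2925 Ω
V = IR = 211 × 0.2925 = 61.7 V

61.7 V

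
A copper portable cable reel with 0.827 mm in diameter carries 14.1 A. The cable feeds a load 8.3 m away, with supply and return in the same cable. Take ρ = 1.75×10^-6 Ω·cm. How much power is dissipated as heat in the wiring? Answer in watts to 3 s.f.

108 W

ρ = 1.75×10^-6 Ω·cm = 1.75×10^-8 Ω·m
A = π(d/2)² = π(4.1350e-04 m)² = 5.372e-07 m²
Total conductor length (both ways) L = 2 × 8.3 = 16.6 m
R = ρL/A = (1.75×10^-8)(16.6)/(5.372e-07) = 0.5408 Ω
P = I²R = (14.1)² × 0.5408 = 108 W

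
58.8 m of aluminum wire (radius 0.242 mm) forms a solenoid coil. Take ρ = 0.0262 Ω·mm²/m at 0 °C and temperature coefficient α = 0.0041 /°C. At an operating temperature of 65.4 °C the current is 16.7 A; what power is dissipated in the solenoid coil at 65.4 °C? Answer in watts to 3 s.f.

2960 W

ρ = 0.0262 Ω·mm²/m = 2.62×10^-8 Ω·m
A = πr² = π(2.4200e-04 m)² = 1.840e-07 m²
R₍0₎ = ρL/A = (2.62×10^-8)(58.8)/(1.840e-07) = 8.373 Ω
R₍65.4₎ = R₍0₎(1 + αΔT) = 8.373 × (1 + 0.0041×65.4) = 10.62 Ω
P = I²R = (16.7)² × 10.62 = 2960 W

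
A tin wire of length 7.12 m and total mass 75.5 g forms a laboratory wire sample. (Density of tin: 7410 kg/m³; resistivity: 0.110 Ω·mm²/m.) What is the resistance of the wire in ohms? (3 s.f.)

0.547 Ω

ρ = 0.110 Ω·mm²/m = 1.10×10^-7 Ω·m
A = m/(density·L) = 0.0755/(7410×7.12) = 1.4310e-06 m²
R = ρL/A = (1.10×10^-7)(7.12)/(1.4310e-06) = 0.547 Ω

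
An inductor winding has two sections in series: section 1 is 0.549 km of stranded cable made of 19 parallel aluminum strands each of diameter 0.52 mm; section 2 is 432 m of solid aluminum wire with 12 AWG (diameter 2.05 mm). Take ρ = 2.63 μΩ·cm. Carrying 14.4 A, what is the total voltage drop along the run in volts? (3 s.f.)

ρ = 2.63 μΩ·cm = 2.63×10^-8 Ω·m
Section 1: A_strand = π(2.6000e-04)² = 2.124e-07 m²; R₁ = ρL/(N·A_s) = (2.63×10^-8)(549)/(19×2.124e-07) = 3.578 Ω
Section 2: A = π(2.05/2 mm)² = π(1.0250e-03 m)² = 3.301e-06 m²
R₂ = (2.63×10^-8)(432)/(3.301e-06) = 3.442 Ω
R = R₁ + R₂ = 7.021 Ω
V = IR = 14.4 × 7.021 = 101 V

101 V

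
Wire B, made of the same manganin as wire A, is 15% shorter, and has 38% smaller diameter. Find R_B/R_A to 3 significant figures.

R ∝ L/d², so R_B/R_A = (1 − 15/100) × (1 − 38/100)⁻²
= 0.85 × 2.602 = 2.21

2.21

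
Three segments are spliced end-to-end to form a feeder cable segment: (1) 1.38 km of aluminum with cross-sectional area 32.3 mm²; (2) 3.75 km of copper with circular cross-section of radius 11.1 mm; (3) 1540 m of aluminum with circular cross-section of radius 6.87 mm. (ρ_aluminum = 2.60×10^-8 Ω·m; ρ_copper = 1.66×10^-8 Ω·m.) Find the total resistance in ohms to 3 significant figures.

Seg 1: A = 32.3 mm² = 3.230e-05 m²
R_1 = (2.60×10^-8)(1380)/(3.230e-05) = 1.111 Ω
Seg 2: A = πr² = π(1.1100e-02 m)² = 3.871e-04 m²
R_2 = (1.66×10^-8)(3750)/(3.871e-04) = 0.1608 Ω
Seg 3: A = πr² = π(6.8700e-03 m)² = 1.483e-04 m²
R_3 = (2.60×10^-8)(1540)/(1.483e-04) = 0.27 Ω
R_total = R_1 + R_2 + R_3 = 1.54 Ω

1.54 Ω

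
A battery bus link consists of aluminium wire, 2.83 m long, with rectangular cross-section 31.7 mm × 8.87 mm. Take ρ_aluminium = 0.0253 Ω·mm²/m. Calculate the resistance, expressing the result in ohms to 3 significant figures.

2.55×10^-4 Ω

ρ = 0.0253 Ω·mm²/m = 2.53×10^-8 Ω·m
A = 31.7 × 8.87 mm² = 281 mm² = 2.812e-04 m²
R = ρL/A = (2.53×10^-8)(2.83 m)/(2.812e-04 m²) = 2.55×10^-4 Ω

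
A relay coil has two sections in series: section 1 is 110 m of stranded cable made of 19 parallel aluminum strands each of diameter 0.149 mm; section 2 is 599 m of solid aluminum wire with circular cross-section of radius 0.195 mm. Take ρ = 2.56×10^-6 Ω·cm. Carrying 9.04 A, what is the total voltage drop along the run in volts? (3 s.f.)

ρ = 2.56×10^-6 Ω·cm = 2.56×10^-8 Ω·m
Section 1: A_strand = π(7.4500e-05)² = 1.744e-08 m²; R₁ = ρL/(N·A_s) = (2.56×10^-8)(110)/(19×1.744e-08) = 8.5 Ω
Section 2: A = πr² = π(1.9500e-04 m)² = 1.195e-07 m²
R₂ = (2.56×10^-8)(599)/(1.195e-07) = 128.4 Ω
R = R₁ + R₂ = 136.9 Ω
V = IR = 9.04 × 136.9 = 1240 V

1240 V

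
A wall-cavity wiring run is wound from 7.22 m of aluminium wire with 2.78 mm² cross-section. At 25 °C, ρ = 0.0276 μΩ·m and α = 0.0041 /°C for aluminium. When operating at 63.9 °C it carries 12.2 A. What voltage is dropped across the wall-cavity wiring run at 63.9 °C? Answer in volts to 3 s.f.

1.01 V

ρ = 0.0276 μΩ·m = 2.76×10^-8 Ω·m
A = 2.78 mm² = 2.780e-06 m²
R₍25₎ = ρL/A = (2.76×10^-8)(7.22)/(2.780e-06) = 0.07168 Ω
R₍63.9₎ = R₍25₎(1 + αΔT) = 0.07168 × (1 + 0.0041×38.9) = 0.08311 Ω
V = IR = 12.2 × 0.08311 = 1.01 V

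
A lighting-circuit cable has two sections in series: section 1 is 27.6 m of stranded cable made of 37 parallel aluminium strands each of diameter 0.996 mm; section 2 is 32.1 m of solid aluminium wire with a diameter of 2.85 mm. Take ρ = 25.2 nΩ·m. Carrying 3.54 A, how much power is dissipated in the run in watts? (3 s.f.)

ρ = 25.2 nΩ·m = 2.52×10^-8 Ω·m
Section 1: A_strand = π(4.9800e-04)² = 7.791e-07 m²; R₁ = ρL/(N·A_s) = (2.52×10^-8)(27.6)/(37×7.791e-07) = 0.02413 Ω
Section 2: A = π(d/2)² = π(1.4250e-03 m)² = 6.379e-06 m²
R₂ = (2.52×10^-8)(32.1)/(6.379e-06) = 0.1268 Ω
R = R₁ + R₂ = 0.1509 Ω
P = I²R = (3.54)² × 0.1509 = 1.89 W

1.89 W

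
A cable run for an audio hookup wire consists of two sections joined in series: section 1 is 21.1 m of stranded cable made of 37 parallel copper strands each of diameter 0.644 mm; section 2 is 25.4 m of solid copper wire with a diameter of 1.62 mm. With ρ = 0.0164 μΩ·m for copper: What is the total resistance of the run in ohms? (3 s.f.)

0.231 Ω

ρ = 0.0164 μΩ·m = 1.64×10^-8 Ω·m
Section 1: A_strand = π(3.2200e-04)² = 3.257e-07 m²; R₁ = ρL/(N·A_s) = (1.64×10^-8)(21.1)/(37×3.257e-07) = 0.02871 Ω
Section 2: A = π(d/2)² = π(8.1000e-04 m)² = 2.061e-06 m²
R₂ = (1.64×10^-8)(25.4)/(2.061e-06) = 0.2021 Ω
R = R₁ + R₂ = 0.231 Ω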